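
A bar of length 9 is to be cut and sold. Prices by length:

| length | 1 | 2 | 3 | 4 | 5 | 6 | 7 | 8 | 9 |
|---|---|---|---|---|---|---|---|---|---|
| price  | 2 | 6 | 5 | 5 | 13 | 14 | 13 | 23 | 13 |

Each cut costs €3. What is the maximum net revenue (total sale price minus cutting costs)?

Let v[k] be the best obtainable value from length k. For each k, try every first piece i and keep the best of price[i] + v[k−i] minus the 3 cut fee when i<k.
v[1] = 2
v[2] = 6
v[3] = 5  (first piece 1, then v[2]=6)
v[4] = 9  (first piece 2, then v[2]=6)
v[5] = 13
v[6] = 14
v[7] = 16  (first piece 2, then v[5]=13)
v[8] = 23
v[9] = 22  (first piece 1, then v[8]=23)
One optimal plan: pieces 8 + 1 (1 cut) → €25 − €3 = €22.

22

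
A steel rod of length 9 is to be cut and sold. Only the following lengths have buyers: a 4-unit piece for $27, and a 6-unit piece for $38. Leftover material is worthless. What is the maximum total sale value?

54

Build f[k] bottom-up: f[k] = max over allowed piece i of (p[i] + f[k−i]).
f[1] = 0
f[2] = 0
f[3] = 0
f[4] = 27
f[5] = 27
f[6] = max(27+0, 38+0) = 38
f[7] = max(27+0, 38+0) = 38
f[8] = max(27+27, 38+0) = 54
f[9] = max(27+27, 38+0) = 54
One optimal cutting: pieces 4 + 4 with 1 unit of scrap → $54.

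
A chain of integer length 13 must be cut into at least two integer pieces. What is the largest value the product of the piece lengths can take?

108

Fill f[k] for k=2..13: at each k try every first piece i and multiply by the better of (k−i) uncut or f[k−i].
f[2] = 1×max(1,0) = 1×1 = 1
f[3] = 1×max(2,1) = 1×2 = 2
f[4] = 2×max(2,1) = 2×2 = 4
f[5] = 2×max(3,2) = 2×3 = 6
f[6] = 3×max(3,2) = 3×3 = 9
f[7] = 2×max(5,6) = 2×6 = 12
f[8] = 2×max(6,9) = 2×9 = 18
f[9] = 3×max(6,9) = 3×9 = 27
f[10] = 2×max(8,18) = 2×18 = 36
f[11] = 2×max(9,27) = 2×27 = 54
f[12] = 3×max(9,27) = 3×27 = 81
f[13] = 2×max(11,54) = 2×54 = 108
One optimal split: 3 + 3 + 3 + 2 + 2; product 3×3×3×2×2 = 108.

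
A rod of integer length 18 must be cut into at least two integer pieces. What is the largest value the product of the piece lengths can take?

729

Let f[k] be the best product for length k (with at least one cut). For each first piece i, the rest contributes max(k−i, f[k−i]).
f[2] = 1·max(1,0) = 1·1 = 1
f[3] = 1·max(2,1) = 1·2 = 2
f[4] = 2·max(2,1) = 2·2 = 4
f[5] = 2·max(3,2) = 2·3 = 6
f[6] = 3·max(3,2) = 3·3 = 9
f[7] = 2·max(5,6) = 2·6 = 12
f[8] = 2·max(6,9) = 2·9 = 18
f[9] = 3·max(6,9) = 3·9 = 27
f[10] = 2·max(8,18) = 2·18 = 36
f[11] = 2·max(9,27) = 2·27 = 54
f[12] = 3·max(9,27) = 3·27 = 81
f[13] = 2·max(11,54) = 2·54 = 108
f[14] = 2·max(12,81) = 2·81 = 162
f[15] = 3·max(12,81) = 3·81 = 243
f[16] = 2·max(14,162) = 2·162 = 324
f[17] = 2·max(15,243) = 2·243 = 486
f[18] = 3·max(15,243) = 3·243 = 729
One optimal split: 3 + 3 + 3 + 3 + 3 + 3; product 3·3·3·3·3·3 = 729.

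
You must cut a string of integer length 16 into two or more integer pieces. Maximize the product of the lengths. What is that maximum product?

Define prod[k] = max over 1≤i<k of i · max(k−i, prod[k−i]); the inner max lets the remainder stay uncut if that's better.
Small cases: prod[2]=1, prod[3]=2, prod[4]=4, prod[5]=6, prod[6]=9, prod[7]=12, prod[8]=18.
prod[9] = 3*max(6,9) = 3*9 = 27
prod[10] = 2*max(8,18) = 2*18 = 36
prod[11] = 2*max(9,27) = 2*27 = 54
prod[12] = 3*max(9,27) = 3*27 = 81
prod[13] = 2*max(11,54) = 2*54 = 108
prod[14] = 2*max(12,81) = 2*81 = 162
prod[15] = 3*max(12,81) = 3*81 = 243
prod[16] = 2*max(14,162) = 2*162 = 324
One optimal split: 3 + 3 + 3 + 3 + 2 + 2; product 3*3*3*3*2*2 = 324.

324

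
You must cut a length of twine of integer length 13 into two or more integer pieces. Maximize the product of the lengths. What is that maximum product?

Fill f[k] for k=2..13: at each k try every first piece i and multiply by the better of (k−i) uncut or f[k−i].
f[2] = 1·max(1,0) = 1·1 = 1
f[3] = 1·max(2,1) = 1·2 = 2
f[4] = 2·max(2,1) = 2·2 = 4
f[5] = 2·max(3,2) = 2·3 = 6
f[6] = 3·max(3,2) = 3·3 = 9
f[7] = 2·max(5,6) = 2·6 = 12
f[8] = 2·max(6,9) = 2·9 = 18
f[9] = 3·max(6,9) = 3·9 = 27
f[10] = 2·max(8,18) = 2·18 = 36
f[11] = 2·max(9,27) = 2·27 = 54
f[12] = 3·max(9,27) = 3·27 = 81
f[13] = 2·max(11,54) = 2·54 = 108
One optimal split: 3 + 3 + 3 + 2 + 2; product 3·3·3·2·2 = 108.

108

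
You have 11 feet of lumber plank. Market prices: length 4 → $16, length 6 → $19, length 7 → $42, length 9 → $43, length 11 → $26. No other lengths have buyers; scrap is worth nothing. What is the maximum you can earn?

58

Let f[k] be the best obtainable value from length k. For each k, try every first piece i and keep the best of price[i] + f[k−i].
f[1] = 0
f[2] = 0
f[3] = 0
f[4] = 16
f[5] = 16
f[6] = max(16+0, 19+0) = 19
f[7] = max(16+0, 19+0, 42+0) = 42
f[8] = max(16+16, 19+0, 42+0) = 42
f[9] = max(16+16, 19+0, 42+0, 43+0) = 43
f[10] = max(16+19, 19+16, 42+0, 43+0) = 43
f[11] = max(16+42, 19+16, 42+16, 43+0, 26+0) = 58
One optimal cutting: 7 + 4 → $58.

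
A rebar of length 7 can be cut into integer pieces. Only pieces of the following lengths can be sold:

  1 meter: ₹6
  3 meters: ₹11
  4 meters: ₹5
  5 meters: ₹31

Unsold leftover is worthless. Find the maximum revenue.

43

Build r[k] bottom-up: r[k] = max over allowed piece i of (p[i] + r[k−i]).
r[1] = 6
r[2] = 12  (first piece 1, then r[1]=6)
r[3] = 18  (first piece 1, then r[2]=12)
r[4] = 24  (first piece 1, then r[3]=18)
r[5] = 31
r[6] = 37  (first piece 1, then r[5]=31)
r[7] = 43  (first piece 1, then r[6]=37)
One optimal cutting: 5 + 1 + 1 → ₹43.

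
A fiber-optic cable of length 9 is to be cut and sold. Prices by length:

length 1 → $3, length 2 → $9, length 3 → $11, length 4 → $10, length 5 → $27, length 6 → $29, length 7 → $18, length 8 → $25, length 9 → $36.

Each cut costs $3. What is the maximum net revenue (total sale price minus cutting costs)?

Consider every possible first cut. net[k] is the best of p[i]+net[k−i] over all sellable i≤k, charging 3 whenever i<k.
net[1] = 3
net[2] = max(3+3-3, 9+0) = 9
net[3] = max(3+9-3, 9+3-3, 11+0) = 11
net[4] = max(3+11-3, 9+9-3, 11+3-3, 10+0) = 15
net[5] = max(3+15-3, 9+11-3, 11+9-3, 10+3-3, 27+0) = 27
net[6] = max(3+27-3, 9+15-3, 11+11-3, 10+9-3, 27+3-3, 29+0) = 29
net[7] = max(3+29-3, 9+27-3, 11+15-3, …, 29+3-3, 18+0) = 33
net[8] = max(3+33-3, 9+29-3, 11+27-3, …, 18+3-3, 25+0) = 35
net[9] = max(3+35-3, 9+33-3, 11+29-3, …, 25+3-3, 36+0) = 39
One optimal plan: pieces 5 + 2 + 2 (2 cuts) → $45 − $6 = $39.

39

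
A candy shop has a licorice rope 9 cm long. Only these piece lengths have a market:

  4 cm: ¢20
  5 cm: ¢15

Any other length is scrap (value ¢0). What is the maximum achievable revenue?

40

Build best[k] bottom-up: best[k] = max over allowed piece i of (p[i] + best[k−i]).
best[1] = 0
best[2] = 0
best[3] = 0
best[4] = 20
best[5] = max(20+0, 15+0) = 20
best[6] = max(20+0, 15+0) = 20
best[7] = max(20+0, 15+0) = 20
best[8] = max(20+20, 15+0) = 40
best[9] = max(20+20, 15+20) = 40
One optimal cutting: pieces 4 + 4 with 1 cm of scrap → ¢40.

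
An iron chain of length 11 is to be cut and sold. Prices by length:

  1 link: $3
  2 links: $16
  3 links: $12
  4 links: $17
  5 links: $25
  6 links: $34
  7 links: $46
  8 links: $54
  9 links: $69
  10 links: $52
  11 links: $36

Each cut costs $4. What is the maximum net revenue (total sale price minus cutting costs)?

Build net[k] bottom-up: net[k] = max over allowed piece i of (p[i] + net[k−i]) − 4 per cut.
net[1] = 3
net[2] = 16
net[3] = 15  (first piece 1, then net[2]=16)
net[4] = 28  (first piece 2, then net[2]=16)
net[5] = 27  (first piece 1, then net[4]=28)
net[6] = 40  (first piece 2, then net[4]=28)
net[7] = 46
net[8] = 54
net[9] = 69
net[10] = 68  (first piece 1, then net[9]=69)
net[11] = 81  (first piece 2, then net[9]=69)
One optimal plan: pieces 9 + 2 (1 cut) → $85 − $4 = $81.

81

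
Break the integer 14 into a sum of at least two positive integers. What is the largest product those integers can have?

Let f[k] be the best product for length k (with at least one cut). For each first piece i, the rest contributes max(k−i, f[k−i]).
f[2] = 1*max(1,0) = 1*1 = 1
f[3] = max(1*2, 2*1) = 2
f[4] = max(1*3, 2*2, 3*1) = 4
f[5] = max(1*4, 2*3, 3*2, 4*1) = 6
f[6] = max(1*6, 2*4, 3*3, 4*2, 5*1) = 9
f[7] = max(1*9, 2*6, 3*4, 4*3, 5*2, 6*1) = 12
f[8] = max(1*12, 2*9, 3*6, …, 6*2, 7*1) = 18
f[9] = max(1*18, 2*12, 3*9, …, 7*2, 8*1) = 27
f[10] = max(1*27, 2*18, 3*12, …, 8*2, 9*1) = 36
f[11] = max(1*36, 2*27, 3*18, …, 9*2, 10*1) = 54
f[12] = max(1*54, 2*36, 3*27, …, 10*2, 11*1) = 81
f[13] = max(1*81, 2*54, 3*36, …, 11*2, 12*1) = 108
f[14] = max(1*108, 2*81, 3*54, …, 12*2, 13*1) = 162
One optimal split: 3 + 3 + 3 + 3 + 2; product 3*3*3*3*2 = 162.

162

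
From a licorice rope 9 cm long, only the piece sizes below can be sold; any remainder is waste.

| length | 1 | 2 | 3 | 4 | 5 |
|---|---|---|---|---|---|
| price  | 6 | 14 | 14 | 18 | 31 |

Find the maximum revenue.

62

Let best[k] be the best obtainable value from length k. For each k, try every first piece i and keep the best of price[i] + best[k−i].
best[1] = 6
best[2] = 14
best[3] = 20  (first piece 1, then best[2]=14)
best[4] = 28  (first piece 2, then best[2]=14)
best[5] = 34  (first piece 1, then best[4]=28)
best[6] = 42  (first piece 2, then best[4]=28)
best[7] = 48  (first piece 1, then best[6]=42)
best[8] = 56  (first piece 2, then best[6]=42)
best[9] = 62  (first piece 1, then best[8]=56)
One optimal cutting: 2 + 2 + 2 + 2 + 1 → ¢62.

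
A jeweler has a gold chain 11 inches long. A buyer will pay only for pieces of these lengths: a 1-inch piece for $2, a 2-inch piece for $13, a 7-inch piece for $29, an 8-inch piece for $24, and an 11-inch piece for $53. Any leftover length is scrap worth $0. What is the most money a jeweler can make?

Let best[k] be the best obtainable value from length k. For each k, try every first piece i and keep the best of price[i] + best[k−i].
best[1] = 2
best[2] = max(2+2, 13+0) = 13
best[3] = max(2+13, 13+2) = 15
best[4] = max(2+15, 13+13) = 26
best[5] = max(2+26, 13+15) = 28
best[6] = max(2+28, 13+26) = 39
best[7] = max(2+39, 13+28, 29+0) = 41
best[8] = max(2+41, 13+39, 29+2, 24+0) = 52
best[9] = max(2+52, 13+41, 29+13, 24+2) = 54
best[10] = max(2+54, 13+52, 29+15, 24+13) = 65
best[11] = max(2+65, 13+54, 29+26, 24+15, 53+0) = 67
One optimal cutting: 2 + 2 + 2 + 2 + 2 + 1 → $67.

67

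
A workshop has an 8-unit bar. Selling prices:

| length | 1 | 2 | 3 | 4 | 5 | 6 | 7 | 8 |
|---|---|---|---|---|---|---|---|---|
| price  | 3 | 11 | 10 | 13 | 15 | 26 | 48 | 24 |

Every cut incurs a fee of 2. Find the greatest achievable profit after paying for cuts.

Consider every possible first cut. v[k] is the best of p[i]+v[k−i] over all sellable i≤k, charging 2 whenever i<k.
v[1] = 3
v[2] = 11
v[3] = 12  (first piece 1, then v[2]=11)
v[4] = 20  (first piece 2, then v[2]=11)
v[5] = 21  (first piece 1, then v[4]=20)
v[6] = 29  (first piece 2, then v[4]=20)
v[7] = 48
v[8] = 49  (first piece 1, then v[7]=48)
One optimal plan: pieces 7 + 1 (1 cut) → 51 − 2 = 49.

49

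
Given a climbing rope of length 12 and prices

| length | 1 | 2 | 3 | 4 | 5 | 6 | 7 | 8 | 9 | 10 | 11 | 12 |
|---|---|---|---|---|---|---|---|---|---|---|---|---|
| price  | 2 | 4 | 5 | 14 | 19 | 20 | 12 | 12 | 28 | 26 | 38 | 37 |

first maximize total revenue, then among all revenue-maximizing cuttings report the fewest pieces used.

Consider every possible first cut. r[k] is the best of p[i]+r[k−i] over all sellable i≤k.
r[1] = 2
r[2] = max(2+2, 4+0) = 4
r[3] = max(2+4, 4+2, 5+0) = 6
r[4] = max(2+6, 4+4, 5+2, 14+0) = 14
r[5] = max(2+14, 4+6, 5+4, 14+2, 19+0) = 19
r[6] = max(2+19, 4+14, 5+6, 14+4, 19+2, 20+0) = 21
r[7] = max(2+21, 4+19, 5+14, …, 20+2, 12+0) = 23
r[8] = max(2+23, 4+21, 5+19, …, 12+2, 12+0) = 28
r[9] = max(2+28, 4+23, 5+21, …, 12+2, 28+0) = 33
r[10] = max(2+33, 4+28, 5+23, …, 28+2, 26+0) = 38
r[11] = max(2+38, 4+33, 5+28, …, 26+2, 38+0) = 40
r[12] = max(2+40, 4+38, 5+33, …, 38+2, 37+0) = 42
Maximum revenue is €42.
Now minimize piece count subject to staying optimal: for each k, pieces[k] = 1 + min over i with p[i]+r[k−i]=r[k] of pieces[k−i].
pieces[9] = 2
pieces[10] = 2
pieces[11] = 3
pieces[12] = 3

3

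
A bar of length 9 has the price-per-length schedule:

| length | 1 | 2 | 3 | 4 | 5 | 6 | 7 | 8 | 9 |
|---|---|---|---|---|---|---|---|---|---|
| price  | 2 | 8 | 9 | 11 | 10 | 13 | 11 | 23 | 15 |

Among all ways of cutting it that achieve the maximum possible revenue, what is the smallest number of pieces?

Let r[k] be the best obtainable value from length k. For each k, try every first piece i and keep the best of price[i] + r[k−i].
r[1] = 2
r[2] = 8
r[3] = 10  (first piece 1, then r[2]=8)
r[4] = 16  (first piece 2, then r[2]=8)
r[5] = 18  (first piece 1, then r[4]=16)
r[6] = 24  (first piece 2, then r[4]=16)
r[7] = 26  (first piece 1, then r[6]=24)
r[8] = 32  (first piece 2, then r[6]=24)
r[9] = 34  (first piece 1, then r[8]=32)
Maximum revenue is €34.
Now minimize piece count subject to staying optimal: for each k, pieces[k] = 1 + min over i with p[i]+r[k−i]=r[k] of pieces[k−i].
pieces[6] = 3
pieces[7] = 4
pieces[8] = 4
pieces[9] = 5

5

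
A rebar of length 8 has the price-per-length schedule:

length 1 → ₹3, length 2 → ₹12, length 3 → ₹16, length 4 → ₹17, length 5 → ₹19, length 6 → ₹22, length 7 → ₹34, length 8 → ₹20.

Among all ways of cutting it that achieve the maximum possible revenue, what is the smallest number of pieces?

4

Let r[k] be the best obtainable value from length k. For each k, try every first piece i and keep the best of price[i] + r[k−i].
r[1] = 3
r[2] = 12
r[3] = 16
r[4] = 24  (first piece 2, then r[2]=12)
r[5] = 28  (first piece 2, then r[3]=16)
r[6] = 36  (first piece 2, then r[4]=24)
r[7] = 40  (first piece 2, then r[5]=28)
r[8] = 48  (first piece 2, then r[6]=36)
Maximum revenue is ₹48.
Now minimize piece count subject to staying optimal: for each k, pieces[k] = 1 + min over i with p[i]+r[k−i]=r[k] of pieces[k−i].
pieces[5] = 2
pieces[6] = 3
pieces[7] = 3
pieces[8] = 4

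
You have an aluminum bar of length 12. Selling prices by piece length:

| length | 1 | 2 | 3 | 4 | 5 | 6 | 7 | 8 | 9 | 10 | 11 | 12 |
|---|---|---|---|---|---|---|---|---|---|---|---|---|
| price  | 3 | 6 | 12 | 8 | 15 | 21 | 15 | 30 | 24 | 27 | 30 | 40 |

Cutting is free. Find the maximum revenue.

Consider every possible first cut. best[k] is the best of p[i]+best[k−i] over all sellable i≤k.
best[1] = 3
best[2] = max(3+3, 6+0) = 6
best[3] = max(3+6, 6+3, 12+0) = 12
best[4] = max(3+12, 6+6, 12+3, 8+0) = 15
best[5] = max(3+15, 6+12, 12+6, 8+3, 15+0) = 18
best[6] = max(3+18, 6+15, 12+12, 8+6, 15+3, 21+0) = 24
best[7] = max(3+24, 6+18, 12+15, …, 21+3, 15+0) = 27
best[8] = max(3+27, 6+24, 12+18, …, 15+3, 30+0) = 30
best[9] = max(3+30, 6+27, 12+24, …, 30+3, 24+0) = 36
best[10] = max(3+36, 6+30, 12+27, …, 24+3, 27+0) = 39
best[11] = max(3+39, 6+36, 12+30, …, 27+3, 30+0) = 42
best[12] = max(3+42, 6+39, 12+36, …, 30+3, 40+0) = 48
One optimal cutting: 3 + 3 + 3 + 3 → $12 + $12 + $12 + $12 = $48.

48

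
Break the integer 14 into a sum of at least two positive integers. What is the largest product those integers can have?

Let f[k] be the best product for length k (with at least one cut). For each first piece i, the rest contributes max(k−i, f[k−i]).
f[2] = 1·max(1,0) = 1·1 = 1
f[3] = max(1·2, 2·1) = 2
f[4] = max(1·3, 2·2, 3·1) = 4
f[5] = max(1·4, 2·3, 3·2, 4·1) = 6
f[6] = max(1·6, 2·4, 3·3, 4·2, 5·1) = 9
f[7] = max(1·9, 2·6, 3·4, 4·3, 5·2, 6·1) = 12
f[8] = max(1·12, 2·9, 3·6, …, 6·2, 7·1) = 18
f[9] = max(1·18, 2·12, 3·9, …, 7·2, 8·1) = 27
f[10] = max(1·27, 2·18, 3·12, …, 8·2, 9·1) = 36
f[11] = max(1·36, 2·27, 3·18, …, 9·2, 10·1) = 54
f[12] = max(1·54, 2·36, 3·27, …, 10·2, 11·1) = 81
f[13] = max(1·81, 2·54, 3·36, …, 11·2, 12·1) = 108
f[14] = max(1·108, 2·81, 3·54, …, 12·2, 13·1) = 162
One optimal split: 3 + 3 + 3 + 3 + 2; product 3·3·3·3·2 = 162.

162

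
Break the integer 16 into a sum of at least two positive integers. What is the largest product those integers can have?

Define f[k] = max over 1≤i<k of i · max(k−i, f[k−i]); the inner max lets the remainder stay uncut if that's better.
Small cases: f[2]=1, f[3]=2, f[4]=4, f[5]=6, f[6]=9, f[7]=12, f[8]=18, f[9]=27.
f[10] = 2·max(8,18) = 2·18 = 36
f[11] = 2·max(9,27) = 2·27 = 54
f[12] = 3·max(9,27) = 3·27 = 81
f[13] = 2·max(11,54) = 2·54 = 108
f[14] = 2·max(12,81) = 2·81 = 162
f[15] = 3·max(12,81) = 3·81 = 243
f[16] = 2·max(14,162) = 2·162 = 324
One optimal split: 3 + 3 + 3 + 3 + 2 + 2; product 3·3·3·3·2·2 = 324.

324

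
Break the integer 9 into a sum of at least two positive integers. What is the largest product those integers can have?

Let f[k] be the best product for length k (with at least one cut). For each first piece i, the rest contributes max(k−i, f[k−i]).
f[2] = 1×max(1,0) = 1×1 = 1
f[3] = max(1×2, 2×1) = 2
f[4] = max(1×3, 2×2, 3×1) = 4
f[5] = max(1×4, 2×3, 3×2, 4×1) = 6
f[6] = max(1×6, 2×4, 3×3, 4×2, 5×1) = 9
f[7] = max(1×9, 2×6, 3×4, 4×3, 5×2, 6×1) = 12
f[8] = max(1×12, 2×9, 3×6, …, 6×2, 7×1) = 18
f[9] = max(1×18, 2×12, 3×9, …, 7×2, 8×1) = 27
One optimal split: 3 + 3 + 3; product 3×3×3 = 27.

27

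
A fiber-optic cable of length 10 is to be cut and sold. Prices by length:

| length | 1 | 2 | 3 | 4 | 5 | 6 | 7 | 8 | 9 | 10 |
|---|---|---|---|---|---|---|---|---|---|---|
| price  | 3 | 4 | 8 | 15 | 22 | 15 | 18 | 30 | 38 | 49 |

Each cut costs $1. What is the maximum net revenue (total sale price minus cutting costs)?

Consider every possible first cut. r[k] is the best of p[i]+r[k−i] over all sellable i≤k, charging 1 whenever i<k.
r[1] = 3
r[2] = 5  (first piece 1, then r[1]=3)
r[3] = 8
r[4] = 15
r[5] = 22
r[6] = 24  (first piece 1, then r[5]=22)
r[7] = 26  (first piece 1, then r[6]=24)
r[8] = 30
r[9] = 38
r[10] = 49
Best is to make no cuts and sell whole for $49.

49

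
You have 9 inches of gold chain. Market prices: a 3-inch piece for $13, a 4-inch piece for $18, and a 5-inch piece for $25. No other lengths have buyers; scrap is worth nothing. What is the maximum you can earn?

Consider every possible first cut. r[k] is the best of p[i]+r[k−i] over all sellable i≤k.
r[1] = 0
r[2] = 0
r[3] = 13
r[4] = max(13+0, 18+0) = 18
r[5] = max(13+0, 18+0, 25+0) = 25
r[6] = max(13+13, 18+0, 25+0) = 26
r[7] = max(13+18, 18+13, 25+0) = 31
r[8] = max(13+25, 18+18, 25+13) = 38
r[9] = max(13+26, 18+25, 25+18) = 43
One optimal cutting: 5 + 4 → $43.

43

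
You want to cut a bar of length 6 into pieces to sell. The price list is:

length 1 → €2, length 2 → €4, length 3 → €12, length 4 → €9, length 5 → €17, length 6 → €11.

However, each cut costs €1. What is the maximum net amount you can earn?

Consider every possible first cut. r[k] is the best of p[i]+r[k−i] over all sellable i≤k, charging 1 whenever i<k.
r[1] = 2
r[2] = max(2+2-1, 4+0) = 4
r[3] = max(2+4-1, 4+2-1, 12+0) = 12
r[4] = max(2+12-1, 4+4-1, 12+2-1, 9+0) = 13
r[5] = max(2+13-1, 4+12-1, 12+4-1, 9+2-1, 17+0) = 17
r[6] = max(2+17-1, 4+13-1, 12+12-1, 9+4-1, 17+2-1, 11+0) = 23
One optimal plan: pieces 3 + 3 (1 cut) → €24 − €1 = €23.

23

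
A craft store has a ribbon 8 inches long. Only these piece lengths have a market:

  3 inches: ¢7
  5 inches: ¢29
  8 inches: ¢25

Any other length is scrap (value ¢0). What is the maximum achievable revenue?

Build f[k] bottom-up: f[k] = max over allowed piece i of (p[i] + f[k−i]).
f[1] = 0
f[2] = 0
f[3] = 7
f[4] = 7
f[5] = max(7+0, 29+0) = 29
f[6] = max(7+7, 29+0) = 29
f[7] = max(7+7, 29+0) = 29
f[8] = max(7+29, 29+7, 25+0) = 36
One optimal cutting: 5 + 3 → ¢36.

36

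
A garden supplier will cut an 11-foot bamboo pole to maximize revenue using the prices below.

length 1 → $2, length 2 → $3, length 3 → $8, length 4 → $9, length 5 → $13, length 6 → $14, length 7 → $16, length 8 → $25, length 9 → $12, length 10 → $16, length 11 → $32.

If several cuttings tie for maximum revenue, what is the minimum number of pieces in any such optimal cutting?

2

Consider every possible first cut. r[k] is the best of p[i]+r[k−i] over all sellable i≤k.
r[1] = 2
r[2] = 4  (first piece 1, then r[1]=2)
r[3] = 8
r[4] = 10  (first piece 1, then r[3]=8)
r[5] = 13
r[6] = 16  (first piece 3, then r[3]=8)
r[7] = 18  (first piece 1, then r[6]=16)
r[8] = 25
r[9] = 27  (first piece 1, then r[8]=25)
r[10] = 29  (first piece 1, then r[9]=27)
r[11] = 33  (first piece 3, then r[8]=25)
Maximum revenue is $33.
Now minimize piece count subject to staying optimal: for each k, pieces[k] = 1 + min over i with p[i]+r[k−i]=r[k] of pieces[k−i].
pieces[8] = 1
pieces[9] = 2
pieces[10] = 3
pieces[11] = 2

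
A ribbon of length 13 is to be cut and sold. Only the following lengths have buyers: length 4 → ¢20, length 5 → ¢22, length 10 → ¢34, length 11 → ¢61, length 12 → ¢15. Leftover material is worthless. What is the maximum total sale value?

Consider every possible first cut. best[k] is the best of p[i]+best[k−i] over all sellable i≤k.
best[1] = 0
best[2] = 0
best[3] = 0
best[4] = 20
best[5] = max(20+0, 22+0) = 22
best[6] = max(20+0, 22+0) = 22
best[7] = max(20+0, 22+0) = 22
best[8] = max(20+20, 22+0) = 40
best[9] = max(20+22, 22+20) = 42
best[10] = max(20+22, 22+22, 34+0) = 44
best[11] = max(20+22, 22+22, 34+0, 61+0) = 61
best[12] = max(20+40, 22+22, 34+0, 61+0, 15+0) = 61
best[13] = max(20+42, 22+40, 34+0, 61+0, 15+0) = 62
One optimal cutting: 5 + 4 + 4 → ¢62.

62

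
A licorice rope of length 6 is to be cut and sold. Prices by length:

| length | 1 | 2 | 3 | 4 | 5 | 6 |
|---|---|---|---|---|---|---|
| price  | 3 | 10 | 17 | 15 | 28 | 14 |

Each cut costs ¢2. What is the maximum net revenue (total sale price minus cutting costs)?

32

Consider every possible first cut. v[k] is the best of p[i]+v[k−i] over all sellable i≤k, charging 2 whenever i<k.
v[1] = 3
v[2] = 10
v[3] = 17
v[4] = 18  (first piece 1, then v[3]=17)
v[5] = 28
v[6] = 32  (first piece 3, then v[3]=17)
One optimal plan: pieces 3 + 3 (1 cut) → ¢34 − ¢2 = ¢32.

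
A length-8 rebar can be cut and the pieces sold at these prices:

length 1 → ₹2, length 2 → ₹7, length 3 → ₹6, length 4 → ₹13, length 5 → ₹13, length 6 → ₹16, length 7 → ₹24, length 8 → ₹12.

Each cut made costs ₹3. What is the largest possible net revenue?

23

Consider every possible first cut. v[k] is the best of p[i]+v[k−i] over all sellable i≤k, charging 3 whenever i<k.
v[1] = 2
v[2] = max(2+2-3, 7+0) = 7
v[3] = max(2+7-3, 7+2-3, 6+0) = 6
v[4] = max(2+6-3, 7+7-3, 6+2-3, 13+0) = 13
v[5] = max(2+13-3, 7+6-3, 6+7-3, 13+2-3, 13+0) = 13
v[6] = max(2+13-3, 7+13-3, 6+6-3, 13+7-3, 13+2-3, 16+0) = 17
v[7] = max(2+17-3, 7+13-3, 6+13-3, …, 16+2-3, 24+0) = 24
v[8] = max(2+24-3, 7+17-3, 6+13-3, …, 24+2-3, 12+0) = 23
One optimal plan: pieces 7 + 1 (1 cut) → ₹26 − ₹3 = ₹23.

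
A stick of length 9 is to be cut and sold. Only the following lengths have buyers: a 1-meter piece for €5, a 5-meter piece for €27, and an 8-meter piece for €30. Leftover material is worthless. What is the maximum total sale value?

Let f[k] be the best obtainable value from length k. For each k, try every first piece i and keep the best of price[i] + f[k−i].
f[1] = 5
f[2] = 10  (first piece 1, then f[1]=5)
f[3] = 15  (first piece 1, then f[2]=10)
f[4] = 20  (first piece 1, then f[3]=15)
f[5] = max(5+20, 27+0) = 27
f[6] = max(5+27, 27+5) = 32
f[7] = max(5+32, 27+10) = 37
f[8] = max(5+37, 27+15, 30+0) = 42
f[9] = max(5+42, 27+20, 30+5) = 47
One optimal cutting: 5 + 1 + 1 + 1 + 1 → €47.

47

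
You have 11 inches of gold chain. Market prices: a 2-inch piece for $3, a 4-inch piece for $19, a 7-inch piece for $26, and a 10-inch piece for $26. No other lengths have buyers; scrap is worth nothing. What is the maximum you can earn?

45

Build f[k] bottom-up: f[k] = max over allowed piece i of (p[i] + f[k−i]).
f[1] = 0
f[2] = 3
f[3] = 3
f[4] = max(3+3, 19+0) = 19
f[5] = max(3+3, 19+0) = 19
f[6] = max(3+19, 19+3) = 22
f[7] = max(3+19, 19+3, 26+0) = 26
f[8] = max(3+22, 19+19, 26+0) = 38
f[9] = max(3+26, 19+19, 26+3) = 38
f[10] = max(3+38, 19+22, 26+3, 26+0) = 41
f[11] = max(3+38, 19+26, 26+19, 26+0) = 45
One optimal cutting: 7 + 4 → $45.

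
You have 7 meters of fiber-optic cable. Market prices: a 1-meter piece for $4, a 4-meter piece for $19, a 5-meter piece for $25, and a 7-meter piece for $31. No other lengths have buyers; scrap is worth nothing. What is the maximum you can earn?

33

Consider every possible first cut. f[k] is the best of p[i]+f[k−i] over all sellable i≤k.
f[1] = 4
f[2] = 8  (first piece 1, then f[1]=4)
f[3] = 12  (first piece 1, then f[2]=8)
f[4] = max(4+12, 19+0) = 19
f[5] = max(4+19, 19+4, 25+0) = 25
f[6] = max(4+25, 19+8, 25+4) = 29
f[7] = max(4+29, 19+12, 25+8, 31+0) = 33
One optimal cutting: 5 + 1 + 1 → $33.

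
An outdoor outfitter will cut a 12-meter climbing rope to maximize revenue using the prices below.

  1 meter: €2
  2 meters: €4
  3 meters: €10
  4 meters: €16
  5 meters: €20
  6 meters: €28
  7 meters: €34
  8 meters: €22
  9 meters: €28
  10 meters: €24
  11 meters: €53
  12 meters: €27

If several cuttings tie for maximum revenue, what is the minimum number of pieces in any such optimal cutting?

Let r[k] be the best obtainable value from length k. For each k, try every first piece i and keep the best of price[i] + r[k−i].
r[1] = 2
r[2] = max(2+2, 4+0) = 4
r[3] = max(2+4, 4+2, 10+0) = 10
r[4] = max(2+10, 4+4, 10+2, 16+0) = 16
r[5] = max(2+16, 4+10, 10+4, 16+2, 20+0) = 20
r[6] = max(2+20, 4+16, 10+10, 16+4, 20+2, 28+0) = 28
r[7] = max(2+28, 4+20, 10+16, …, 28+2, 34+0) = 34
r[8] = max(2+34, 4+28, 10+20, …, 34+2, 22+0) = 36
r[9] = max(2+36, 4+34, 10+28, …, 22+2, 28+0) = 38
r[10] = max(2+38, 4+36, 10+34, …, 28+2, 24+0) = 44
r[11] = max(2+44, 4+38, 10+36, …, 24+2, 53+0) = 53
r[12] = max(2+53, 4+44, 10+38, …, 53+2, 27+0) = 56
Maximum revenue is €56.
Now minimize piece count subject to staying optimal: for each k, pieces[k] = 1 + min over i with p[i]+r[k−i]=r[k] of pieces[k−i].
pieces[9] = 2
pieces[10] = 2
pieces[11] = 1
pieces[12] = 2

2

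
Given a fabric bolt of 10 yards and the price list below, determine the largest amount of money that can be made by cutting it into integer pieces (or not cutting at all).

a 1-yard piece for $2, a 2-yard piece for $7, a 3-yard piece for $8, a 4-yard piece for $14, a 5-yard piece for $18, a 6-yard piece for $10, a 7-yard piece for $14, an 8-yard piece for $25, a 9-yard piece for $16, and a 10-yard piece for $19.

36

Consider every possible first cut. v[k] is the best of p[i]+v[k−i] over all sellable i≤k.
v[1] = 2
v[2] = max(2+2, 7+0) = 7
v[3] = max(2+7, 7+2, 8+0) = 9
v[4] = max(2+9, 7+7, 8+2, 14+0) = 14
v[5] = max(2+14, 7+9, 8+7, 14+2, 18+0) = 18
v[6] = max(2+18, 7+14, 8+9, 14+7, 18+2, 10+0) = 21
v[7] = max(2+21, 7+18, 8+14, …, 10+2, 14+0) = 25
v[8] = max(2+25, 7+21, 8+18, …, 14+2, 25+0) = 28
v[9] = max(2+28, 7+25, 8+21, …, 25+2, 16+0) = 32
v[10] = max(2+32, 7+28, 8+25, …, 16+2, 19+0) = 36
One optimal cutting: 5 + 5 → $18 + $18 = $36.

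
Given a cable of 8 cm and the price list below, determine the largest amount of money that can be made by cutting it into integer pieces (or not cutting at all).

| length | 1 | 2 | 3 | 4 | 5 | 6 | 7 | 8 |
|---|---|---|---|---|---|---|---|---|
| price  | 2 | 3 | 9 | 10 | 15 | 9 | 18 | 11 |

Consider every possible first cut. best[k] is the best of p[i]+best[k−i] over all sellable i≤k.
best[1] = 2
best[2] = 4  (first piece 1, then best[1]=2)
best[3] = 9
best[4] = 11  (first piece 1, then best[3]=9)
best[5] = 15
best[6] = 18  (first piece 3, then best[3]=9)
best[7] = 20  (first piece 1, then best[6]=18)
best[8] = 24  (first piece 3, then best[5]=15)
One optimal cutting: 5 + 3 → $15 + $9 = $24.

24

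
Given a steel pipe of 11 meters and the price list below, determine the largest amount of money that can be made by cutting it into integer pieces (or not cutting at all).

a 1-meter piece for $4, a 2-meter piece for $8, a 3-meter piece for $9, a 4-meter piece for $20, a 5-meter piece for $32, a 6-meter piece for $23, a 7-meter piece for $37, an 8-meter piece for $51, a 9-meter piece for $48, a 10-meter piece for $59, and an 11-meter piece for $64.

68

Consider every possible first cut. R[k] is the best of p[i]+R[k−i] over all sellable i≤k.
R[1] = 4
R[2] = max(4+4, 8+0) = 8
R[3] = max(4+8, 8+4, 9+0) = 12
R[4] = max(4+12, 8+8, 9+4, 20+0) = 20
R[5] = max(4+20, 8+12, 9+8, 20+4, 32+0) = 32
R[6] = max(4+32, 8+20, 9+12, 20+8, 32+4, 23+0) = 36
R[7] = max(4+36, 8+32, 9+20, …, 23+4, 37+0) = 40
R[8] = max(4+40, 8+36, 9+32, …, 37+4, 51+0) = 51
R[9] = max(4+51, 8+40, 9+36, …, 51+4, 48+0) = 55
R[10] = max(4+55, 8+51, 9+40, …, 48+4, 59+0) = 64
R[11] = max(4+64, 8+55, 9+51, …, 59+4, 64+0) = 68
One optimal cutting: 5 + 5 + 1 → $32 + $32 + $4 = $68.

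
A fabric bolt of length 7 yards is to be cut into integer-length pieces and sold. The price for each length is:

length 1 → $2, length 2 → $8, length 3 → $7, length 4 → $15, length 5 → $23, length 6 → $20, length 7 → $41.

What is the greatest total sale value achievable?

Let v[k] be the best obtainable value from length k. For each k, try every first piece i and keep the best of price[i] + v[k−i].
v[1] = 2
v[2] = 8
v[3] = 10  (first piece 1, then v[2]=8)
v[4] = 16  (first piece 2, then v[2]=8)
v[5] = 23
v[6] = 25  (first piece 1, then v[5]=23)
v[7] = 41
Best is to sell the whole 7-yard piece uncut for $41.

41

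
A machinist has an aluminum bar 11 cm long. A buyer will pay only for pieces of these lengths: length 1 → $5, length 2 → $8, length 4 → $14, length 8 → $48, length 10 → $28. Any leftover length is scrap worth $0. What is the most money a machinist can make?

63

Let r[k] be the best obtainable value from length k. For each k, try every first piece i and keep the best of price[i] + r[k−i].
r[1] = 5
r[2] = 10  (first piece 1, then r[1]=5)
r[3] = 15  (first piece 1, then r[2]=10)
r[4] = 20  (first piece 1, then r[3]=15)
r[5] = 25  (first piece 1, then r[4]=20)
r[6] = 30  (first piece 1, then r[5]=25)
r[7] = 35  (first piece 1, then r[6]=30)
r[8] = 48
r[9] = 53  (first piece 1, then r[8]=48)
r[10] = 58  (first piece 1, then r[9]=53)
r[11] = 63  (first piece 1, then r[10]=58)
One optimal cutting: 8 + 1 + 1 + 1 → $63.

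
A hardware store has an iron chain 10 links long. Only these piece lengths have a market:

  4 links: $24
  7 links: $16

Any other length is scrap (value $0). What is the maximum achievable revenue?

Build best[k] bottom-up: best[k] = max over allowed piece i of (p[i] + best[k−i]).
best[1] = 0
best[2] = 0
best[3] = 0
best[4] = 24
best[5] = 24
best[6] = 24
best[7] = 24
best[8] = 48  (first piece 4, then best[4]=24)
best[9] = 48
best[10] = 48
One optimal cutting: pieces 4 + 4 with 2 links of scrap → $48.

48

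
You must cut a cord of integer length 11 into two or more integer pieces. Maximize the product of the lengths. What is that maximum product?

Let m[k] be the best product for length k (with at least one cut). For each first piece i, the rest contributes max(k−i, m[k−i]).
Small cases: m[2]=1, m[3]=2, m[4]=4.
m[5] = max(1*4, 2*3, 3*2, 4*1) = 6
m[6] = max(1*6, 2*4, 3*3, 4*2, 5*1) = 9
m[7] = max(1*9, 2*6, 3*4, 4*3, 5*2, 6*1) = 12
m[8] = max(1*12, 2*9, 3*6, …, 6*2, 7*1) = 18
m[9] = max(1*18, 2*12, 3*9, …, 7*2, 8*1) = 27
m[10] = max(1*27, 2*18, 3*12, …, 8*2, 9*1) = 36
m[11] = max(1*36, 2*27, 3*18, …, 9*2, 10*1) = 54
One optimal split: 3 + 3 + 3 + 2; product 3*3*3*2 = 54.

54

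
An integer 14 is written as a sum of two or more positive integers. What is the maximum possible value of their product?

Let prod[k] be the best product for length k (with at least one cut). For each first piece i, the rest contributes max(k−i, prod[k−i]).
prod[2] = 1*max(1,0) = 1*1 = 1
prod[3] = 1*max(2,1) = 1*2 = 2
prod[4] = 2*max(2,1) = 2*2 = 4
prod[5] = 2*max(3,2) = 2*3 = 6
prod[6] = 3*max(3,2) = 3*3 = 9
prod[7] = 2*max(5,6) = 2*6 = 12
prod[8] = 2*max(6,9) = 2*9 = 18
prod[9] = 3*max(6,9) = 3*9 = 27
prod[10] = 2*max(8,18) = 2*18 = 36
prod[11] = 2*max(9,27) = 2*27 = 54
prod[12] = 3*max(9,27) = 3*27 = 81
prod[13] = 2*max(11,54) = 2*54 = 108
prod[14] = 2*max(12,81) = 2*81 = 162
One optimal split: 3 + 3 + 3 + 3 + 2; product 3*3*3*3*2 = 162.

162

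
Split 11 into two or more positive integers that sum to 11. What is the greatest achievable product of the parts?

Fill g[k] for k=2..11: at each k try every first piece i and multiply by the better of (k−i) uncut or g[k−i].
Small cases: g[2]=1, g[3]=2, g[4]=4, g[5]=6, g[6]=9.
g[7] = max(1*9, 2*6, 3*4, 4*3, 5*2, 6*1) = 12
g[8] = max(1*12, 2*9, 3*6, …, 6*2, 7*1) = 18
g[9] = max(1*18, 2*12, 3*9, …, 7*2, 8*1) = 27
g[10] = max(1*27, 2*18, 3*12, …, 8*2, 9*1) = 36
g[11] = max(1*36, 2*27, 3*18, …, 9*2, 10*1) = 54
One optimal split: 3 + 3 + 3 + 2; product 3*3*3*2 = 54.

54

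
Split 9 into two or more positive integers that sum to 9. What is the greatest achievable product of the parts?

27

Define f[k] = max over 1≤i<k of i · max(k−i, f[k−i]); the inner max lets the remainder stay uncut if that's better.
f[2] = 1*max(1,0) = 1*1 = 1
f[3] = 1*max(2,1) = 1*2 = 2
f[4] = 2*max(2,1) = 2*2 = 4
f[5] = 2*max(3,2) = 2*3 = 6
f[6] = 3*max(3,2) = 3*3 = 9
f[7] = 2*max(5,6) = 2*6 = 12
f[8] = 2*max(6,9) = 2*9 = 18
f[9] = 3*max(6,9) = 3*9 = 27
One optimal split: 3 + 3 + 3; product 3*3*3 = 27.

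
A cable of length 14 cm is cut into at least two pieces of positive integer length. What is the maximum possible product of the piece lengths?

Let prod[k] be the best product for length k (with at least one cut). For each first piece i, the rest contributes max(k−i, prod[k−i]).
prod[2] = 1·max(1,0) = 1·1 = 1
prod[3] = 1·max(2,1) = 1·2 = 2
prod[4] = 2·max(2,1) = 2·2 = 4
prod[5] = 2·max(3,2) = 2·3 = 6
prod[6] = 3·max(3,2) = 3·3 = 9
prod[7] = 2·max(5,6) = 2·6 = 12
prod[8] = 2·max(6,9) = 2·9 = 18
prod[9] = 3·max(6,9) = 3·9 = 27
prod[10] = 2·max(8,18) = 2·18 = 36
prod[11] = 2·max(9,27) = 2·27 = 54
prod[12] = 3·max(9,27) = 3·27 = 81
prod[13] = 2·max(11,54) = 2·54 = 108
prod[14] = 2·max(12,81) = 2·81 = 162
One optimal split: 3 + 3 + 3 + 3 + 2; product 3·3·3·3·2 = 162.

162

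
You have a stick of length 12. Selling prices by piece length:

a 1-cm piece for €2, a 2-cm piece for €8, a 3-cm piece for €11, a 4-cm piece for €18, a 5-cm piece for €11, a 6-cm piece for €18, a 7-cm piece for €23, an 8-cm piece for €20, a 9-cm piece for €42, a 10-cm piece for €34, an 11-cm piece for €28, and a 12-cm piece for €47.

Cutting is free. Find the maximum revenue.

Build best[k] bottom-up: best[k] = max over allowed piece i of (p[i] + best[k−i]).
best[1] = 2
best[2] = max(2+2, 8+0) = 8
best[3] = max(2+8, 8+2, 11+0) = 11
best[4] = max(2+11, 8+8, 11+2, 18+0) = 18
best[5] = max(2+18, 8+11, 11+8, 18+2, 11+0) = 20
best[6] = max(2+20, 8+18, 11+11, 18+8, 11+2, 18+0) = 26
best[7] = max(2+26, 8+20, 11+18, …, 18+2, 23+0) = 29
best[8] = max(2+29, 8+26, 11+20, …, 23+2, 20+0) = 36
best[9] = max(2+36, 8+29, 11+26, …, 20+2, 42+0) = 42
best[10] = max(2+42, 8+36, 11+29, …, 42+2, 34+0) = 44
best[11] = max(2+44, 8+42, 11+36, …, 34+2, 28+0) = 50
best[12] = max(2+50, 8+44, 11+42, …, 28+2, 47+0) = 54
One optimal cutting: 4 + 4 + 4 → €18 + €18 + €18 = €54.

54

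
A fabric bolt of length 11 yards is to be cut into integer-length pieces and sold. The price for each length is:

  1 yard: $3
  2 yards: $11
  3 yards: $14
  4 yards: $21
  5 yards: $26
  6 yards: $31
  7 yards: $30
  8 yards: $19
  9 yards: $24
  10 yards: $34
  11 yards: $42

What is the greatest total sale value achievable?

59

Let best[k] be the best obtainable value from length k. For each k, try every first piece i and keep the best of price[i] + best[k−i].
best[1] = 3
best[2] = 11
best[3] = 14  (first piece 1, then best[2]=11)
best[4] = 22  (first piece 2, then best[2]=11)
best[5] = 26
best[6] = 33  (first piece 2, then best[4]=22)
best[7] = 37  (first piece 2, then best[5]=26)
best[8] = 44  (first piece 2, then best[6]=33)
best[9] = 48  (first piece 2, then best[7]=37)
best[10] = 55  (first piece 2, then best[8]=44)
best[11] = 59  (first piece 2, then best[9]=48)
One optimal cutting: 5 + 2 + 2 + 2 → $26 + $11 + $11 + $11 = $59.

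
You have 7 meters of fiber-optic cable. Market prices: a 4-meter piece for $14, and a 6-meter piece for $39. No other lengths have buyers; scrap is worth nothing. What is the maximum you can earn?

39

Let f[k] be the best obtainable value from length k. For each k, try every first piece i and keep the best of price[i] + f[k−i].
f[1] = 0
f[2] = 0
f[3] = 0
f[4] = 14
f[5] = 14
f[6] = 39
f[7] = 39
One optimal cutting: pieces 6 with 1 meter of scrap → $39.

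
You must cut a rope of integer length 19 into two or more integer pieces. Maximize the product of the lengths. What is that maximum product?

972

Let P[k] be the best product for length k (with at least one cut). For each first piece i, the rest contributes max(k−i, P[k−i]).
P[2] = 1×max(1,0) = 1×1 = 1
P[3] = 1×max(2,1) = 1×2 = 2
P[4] = 2×max(2,1) = 2×2 = 4
P[5] = 2×max(3,2) = 2×3 = 6
P[6] = 3×max(3,2) = 3×3 = 9
P[7] = 2×max(5,6) = 2×6 = 12
P[8] = 2×max(6,9) = 2×9 = 18
P[9] = 3×max(6,9) = 3×9 = 27
P[10] = 2×max(8,18) = 2×18 = 36
P[11] = 2×max(9,27) = 2×27 = 54
P[12] = 3×max(9,27) = 3×27 = 81
P[13] = 2×max(11,54) = 2×54 = 108
P[14] = 2×max(12,81) = 2×81 = 162
P[15] = 3×max(12,81) = 3×81 = 243
P[16] = 2×max(14,162) = 2×162 = 324
P[17] = 2×max(15,243) = 2×243 = 486
P[18] = 3×max(15,243) = 3×243 = 729
P[19] = 2×max(17,486) = 2×486 = 972
One optimal split: 3 + 3 + 3 + 3 + 3 + 2 + 2; product 3×3×3×3×3×2×2 = 972.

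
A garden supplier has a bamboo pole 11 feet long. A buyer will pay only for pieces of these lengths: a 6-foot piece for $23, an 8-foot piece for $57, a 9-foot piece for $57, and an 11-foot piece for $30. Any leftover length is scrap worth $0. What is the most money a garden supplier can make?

57

Consider every possible first cut. f[k] is the best of p[i]+f[k−i] over all sellable i≤k.
f[1] = 0
f[2] = 0
f[3] = 0
f[4] = 0
f[5] = 0
f[6] = 23
f[7] = 23
f[8] = 57
f[9] = 57
f[10] = 57
f[11] = 57
One optimal cutting: pieces 8 with 3 feet of scrap → $57.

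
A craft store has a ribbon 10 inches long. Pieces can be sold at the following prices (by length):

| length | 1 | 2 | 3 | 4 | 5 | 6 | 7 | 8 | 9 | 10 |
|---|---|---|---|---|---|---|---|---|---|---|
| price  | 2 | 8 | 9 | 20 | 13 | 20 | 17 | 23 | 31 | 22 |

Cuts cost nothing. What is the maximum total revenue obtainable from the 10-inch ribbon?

48

Build R[k] bottom-up: R[k] = max over allowed piece i of (p[i] + R[k−i]).
R[1] = 2
R[2] = max(2+2, 8+0) = 8
R[3] = max(2+8, 8+2, 9+0) = 10
R[4] = max(2+10, 8+8, 9+2, 20+0) = 20
R[5] = max(2+20, 8+10, 9+8, 20+2, 13+0) = 22
R[6] = max(2+22, 8+20, 9+10, 20+8, 13+2, 20+0) = 28
R[7] = max(2+28, 8+22, 9+20, …, 20+2, 17+0) = 30
R[8] = max(2+30, 8+28, 9+22, …, 17+2, 23+0) = 40
R[9] = max(2+40, 8+30, 9+28, …, 23+2, 31+0) = 42
R[10] = max(2+42, 8+40, 9+30, …, 31+2, 22+0) = 48
One optimal cutting: 4 + 4 + 2 → ¢20 + ¢20 + ¢8 = ¢48.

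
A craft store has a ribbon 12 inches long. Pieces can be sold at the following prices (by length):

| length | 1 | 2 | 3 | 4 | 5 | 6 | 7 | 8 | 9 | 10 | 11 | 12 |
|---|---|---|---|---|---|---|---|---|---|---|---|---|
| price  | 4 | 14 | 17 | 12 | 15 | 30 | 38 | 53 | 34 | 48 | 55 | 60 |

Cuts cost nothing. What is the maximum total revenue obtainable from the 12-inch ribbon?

84

Let r[k] be the best obtainable value from length k. For each k, try every first piece i and keep the best of price[i] + r[k−i].
r[1] = 4
r[2] = 14
r[3] = 18  (first piece 1, then r[2]=14)
r[4] = 28  (first piece 2, then r[2]=14)
r[5] = 32  (first piece 1, then r[4]=28)
r[6] = 42  (first piece 2, then r[4]=28)
r[7] = 46  (first piece 1, then r[6]=42)
r[8] = 56  (first piece 2, then r[6]=42)
r[9] = 60  (first piece 1, then r[8]=56)
r[10] = 70  (first piece 2, then r[8]=56)
r[11] = 74  (first piece 1, then r[10]=70)
r[12] = 84  (first piece 2, then r[10]=70)
One optimal cutting: 2 + 2 + 2 + 2 + 2 + 2 → ¢14 + ¢14 + ¢14 + ¢14 + ¢14 + ¢14 = ¢84.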